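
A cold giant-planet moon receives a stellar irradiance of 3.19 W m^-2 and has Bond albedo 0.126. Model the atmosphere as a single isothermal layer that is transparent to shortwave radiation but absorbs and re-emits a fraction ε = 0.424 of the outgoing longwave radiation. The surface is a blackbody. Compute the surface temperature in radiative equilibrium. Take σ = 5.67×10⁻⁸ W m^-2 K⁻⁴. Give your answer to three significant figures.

62.8 K

The planet radiates to space at T_e = [S(1−α)/(4σ)]^(1/4) = 59.21 K.
Surface balance with a leaky layer gives σT_s⁴ = σT_e⁴·2/(2−ε), so T_s = T_e·[2/(2−0.424)]^(1/4) = 62.85 K.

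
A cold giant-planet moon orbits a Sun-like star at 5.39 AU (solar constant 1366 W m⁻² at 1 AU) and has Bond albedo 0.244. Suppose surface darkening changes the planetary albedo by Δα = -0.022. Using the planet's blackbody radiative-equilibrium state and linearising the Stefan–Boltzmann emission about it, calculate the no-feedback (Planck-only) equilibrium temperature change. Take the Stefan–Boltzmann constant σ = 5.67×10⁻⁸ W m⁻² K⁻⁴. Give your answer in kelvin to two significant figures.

0.81 K

Irradiance scales as 1/d², so S = 1366 W m⁻² × (1/5.39)² = 47.02 W m⁻².
Unperturbed T_e = [47.02·(1−0.244)/(4σ)]^¼ = 111.9 K.
The change in absorbed flux is Δ[S(1−α)/4] = −SΔα/4 = 0.2586 W m⁻².
The Planck feedback parameter is 4σT_e³ = 0.3177 W m⁻²/K.
ΔT₀ = ΔF/λ_P = 0.2586/0.3177 = 0.814 K.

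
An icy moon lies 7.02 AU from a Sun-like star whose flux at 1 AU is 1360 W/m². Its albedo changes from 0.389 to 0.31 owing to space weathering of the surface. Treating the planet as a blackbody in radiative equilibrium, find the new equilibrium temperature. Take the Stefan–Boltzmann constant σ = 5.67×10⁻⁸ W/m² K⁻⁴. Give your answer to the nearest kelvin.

96 K

Irradiance scales as 1/d², so S = 1360 W/m² × (1/7.02)² = 27.60 W/m².
T₂ = [S(1−α₂)/(4σ)]^(1/4) = [27.60·0.69/(4σ)]^(1/4) = 95.72 K.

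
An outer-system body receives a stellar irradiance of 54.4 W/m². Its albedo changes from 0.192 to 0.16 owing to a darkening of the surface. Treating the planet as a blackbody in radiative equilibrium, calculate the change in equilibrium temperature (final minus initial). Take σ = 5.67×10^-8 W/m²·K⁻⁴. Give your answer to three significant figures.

1.15 K

Before: T₁ = [54.40·0.808/(4σ)]^(1/4) = 118.0 K.
With α = 0.16, T₂ = 119.1 K.
ΔT = T₂ − T₁ = 1.151 K.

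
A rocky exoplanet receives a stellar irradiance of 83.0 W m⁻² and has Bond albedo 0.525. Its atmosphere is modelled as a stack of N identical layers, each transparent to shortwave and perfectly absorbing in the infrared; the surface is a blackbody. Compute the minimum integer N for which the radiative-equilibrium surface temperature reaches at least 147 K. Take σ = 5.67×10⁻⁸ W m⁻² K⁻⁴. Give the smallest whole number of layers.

OLR = S(1−α)/4 = 9.856 W m⁻²; the top layer radiates at T_e = 114.8 K.
T_s = (N+1)^(1/4)·T_e ≥ 147 K requires N+1 ≥ (T_s/T_e)⁴ = (147/114.8)⁴ = 2.686.
Rounding up, N = 2.

2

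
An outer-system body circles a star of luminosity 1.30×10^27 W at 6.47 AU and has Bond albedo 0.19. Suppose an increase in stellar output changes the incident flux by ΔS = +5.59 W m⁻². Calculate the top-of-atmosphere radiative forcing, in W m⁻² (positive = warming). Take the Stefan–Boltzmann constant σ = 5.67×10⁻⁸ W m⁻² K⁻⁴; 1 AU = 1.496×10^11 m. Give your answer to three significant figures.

Orbital distance: d = 6.47 AU = 9.679×10^11 m.
S = L/(4πd²) = 110.4 W m⁻².
ΔF = Δ[S(1−α)]/4 = (1−0.19)·+5.59/4 = 1.132 W m⁻².

1.13 W m⁻²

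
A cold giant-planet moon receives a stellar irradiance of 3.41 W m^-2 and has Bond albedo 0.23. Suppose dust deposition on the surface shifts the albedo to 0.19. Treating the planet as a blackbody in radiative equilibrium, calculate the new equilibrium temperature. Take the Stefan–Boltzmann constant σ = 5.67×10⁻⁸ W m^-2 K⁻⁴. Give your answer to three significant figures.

New equilibrium: T₂ = [(1−0.19)·3.410/(4σ)]^(1/4) = 59.07 K.

59.1 kelvin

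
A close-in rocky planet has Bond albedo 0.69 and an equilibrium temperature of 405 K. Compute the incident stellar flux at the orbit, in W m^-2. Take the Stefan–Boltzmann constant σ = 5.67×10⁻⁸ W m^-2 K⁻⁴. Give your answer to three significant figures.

From S(1−α)/4 = σT⁴: S = 4σT⁴/(1−α).
The emitted flux is σT⁴ = 1525 W m^-2.
So S = 4×1525/(1−0.69) = 19680 W m^-2.

19700 W m^-2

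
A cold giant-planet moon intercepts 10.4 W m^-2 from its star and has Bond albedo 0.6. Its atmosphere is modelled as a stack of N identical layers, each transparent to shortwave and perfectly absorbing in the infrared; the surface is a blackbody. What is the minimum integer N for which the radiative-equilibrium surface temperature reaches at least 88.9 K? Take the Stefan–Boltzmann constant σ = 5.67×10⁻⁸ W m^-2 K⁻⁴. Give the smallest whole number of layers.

OLR = S(1−α)/4 = 1.040 W m^-2; the top layer radiates at T_e = 65.44 K.
T_s = (N+1)^(1/4)·T_e ≥ 88.9 K requires N+1 ≥ (T_s/T_e)⁴ = (88.9/65.44)⁴ = 3.405.
So N ≥ 2.405; the smallest integer is N = 3.

3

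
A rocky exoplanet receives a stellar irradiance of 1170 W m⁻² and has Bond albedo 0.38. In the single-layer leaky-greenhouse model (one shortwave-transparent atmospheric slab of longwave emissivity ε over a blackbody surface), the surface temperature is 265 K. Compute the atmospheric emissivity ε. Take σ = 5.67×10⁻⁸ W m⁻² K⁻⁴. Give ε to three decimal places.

0.703

First, T_e = [1170·(1−0.38)/(4σ)]^(1/4) = 237.8 K.
Since (2−ε)/2 = (T_e/T_s)⁴ = 0.6486, ε = 0.7029.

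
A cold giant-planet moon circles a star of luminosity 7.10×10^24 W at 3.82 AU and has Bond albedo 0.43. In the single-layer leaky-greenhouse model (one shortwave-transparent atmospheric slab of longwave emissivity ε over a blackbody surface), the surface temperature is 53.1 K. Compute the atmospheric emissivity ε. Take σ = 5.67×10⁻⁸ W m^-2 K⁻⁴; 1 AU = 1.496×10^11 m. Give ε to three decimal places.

d = 3.82 × 1.496×10^11 m = 5.715×10^11 m.
Flux at the orbit: S = L/(4πd²) = 7.10×10^24/(4π·(5.71×10^11)²) = 1.730 W m^-2.
Effective temperature: T_e = [S(1−α)/(4σ)]^(1/4) = 45.66 K.
T_s⁴ = T_e⁴·2/(2−ε) → ε = 2 − 2(T_e/T_s)⁴ = 2 − 2·(45.66/53.1)⁴ = 0.9062.

0.906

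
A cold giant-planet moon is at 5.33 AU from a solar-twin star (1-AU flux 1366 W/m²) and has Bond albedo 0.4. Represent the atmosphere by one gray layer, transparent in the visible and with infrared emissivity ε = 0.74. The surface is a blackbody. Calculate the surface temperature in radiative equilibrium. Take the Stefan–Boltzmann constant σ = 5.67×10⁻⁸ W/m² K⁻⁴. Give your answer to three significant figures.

119 K

Irradiance scales as 1/d², so S = 1366 W/m² × (1/5.33)² = 48.08 W/m².
At the top of the atmosphere, σT_e⁴ = S(1−α)/4 = 7.213 W/m², giving T_e = 106.2 K.
For a single slab of emissivity ε, T_s⁴ = 2T_e⁴/(2−ε); thus T_s = 106.2·(1.587)^(1/4) = 119.2 K.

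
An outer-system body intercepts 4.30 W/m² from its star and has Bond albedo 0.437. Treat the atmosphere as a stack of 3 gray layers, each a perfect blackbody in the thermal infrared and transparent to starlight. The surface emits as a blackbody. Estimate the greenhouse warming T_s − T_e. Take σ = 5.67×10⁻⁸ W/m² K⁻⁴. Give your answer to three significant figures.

Top-of-atmosphere balance: σT_e⁴ = S(1−α)/4 = 0.6052 W/m² → T_e = 57.16 K.
Surface: T_s = (4)^¼·T_e = 80.83 K.
Warming: T_s − T_e = 23.68 K.

23.7 kelvin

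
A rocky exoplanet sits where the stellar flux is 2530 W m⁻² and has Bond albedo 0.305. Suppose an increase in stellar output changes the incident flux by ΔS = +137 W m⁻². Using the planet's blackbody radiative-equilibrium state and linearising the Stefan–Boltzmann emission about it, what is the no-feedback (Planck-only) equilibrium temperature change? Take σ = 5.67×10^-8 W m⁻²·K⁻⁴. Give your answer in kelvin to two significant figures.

4.0 K

Unperturbed T_e = [2530·(1−0.305)/(4σ)]^¼ = 296.7 K.
TOA radiative forcing: ΔF = (1−α)ΔS/4 = 0.695·(+137)/4 = 23.80 W m⁻².
Planck response: λ_P = 4σT_e³ = 4·5.67×10⁻⁸·(296.7)³ = 5.926 W m⁻²/K.
ΔT₀ = ΔF/λ_P = 23.80/5.926 = 4.02 K.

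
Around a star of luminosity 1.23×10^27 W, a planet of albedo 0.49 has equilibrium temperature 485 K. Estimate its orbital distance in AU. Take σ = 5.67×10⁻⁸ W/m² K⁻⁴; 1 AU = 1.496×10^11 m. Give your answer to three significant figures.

Energy balance gives S = 4σT⁴/(1−α) = 24610 W/m².
S = L/(4πd²) → d = √(L/4πS) = √(1.23×10^27/(4π·24610)) = 6.307×10^10 m = 0.4216 AU.

0.422 AU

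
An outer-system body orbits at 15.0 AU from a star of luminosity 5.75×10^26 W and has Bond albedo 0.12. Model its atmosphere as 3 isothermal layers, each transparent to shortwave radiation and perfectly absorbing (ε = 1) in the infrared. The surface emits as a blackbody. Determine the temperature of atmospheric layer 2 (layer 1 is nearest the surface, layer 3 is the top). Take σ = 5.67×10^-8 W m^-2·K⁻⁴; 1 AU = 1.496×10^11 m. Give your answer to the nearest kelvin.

92 kelvin

d = 15.0 × 1.496×10^11 m = 2.244×10^12 m.
S = L/(4πd²) = 9.087 W m^-2.
OLR = S(1−α)/4 = 1.999 W m^-2; the top layer radiates at T_e = 77.06 K.
In the N-layer model, layer k (counted from the surface) has T_k = (N+1−k)^(1/4)·T_e.
T_2 = (2)^(1/4)·77.06 = 91.64 K.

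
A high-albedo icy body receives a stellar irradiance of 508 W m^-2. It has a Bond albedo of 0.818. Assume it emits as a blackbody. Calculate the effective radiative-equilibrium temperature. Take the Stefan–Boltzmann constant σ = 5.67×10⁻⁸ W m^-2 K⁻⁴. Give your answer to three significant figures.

142 K

The planet absorbs (1−α)S over its disc πR² and re-emits over 4πR², so the mean absorbed flux is (1−0.818)·508.0/4 = 23.11 W m^-2.
Balancing against σT⁴: T = (23.11/5.67×10⁻⁸)^(1/4) = 142.1 K.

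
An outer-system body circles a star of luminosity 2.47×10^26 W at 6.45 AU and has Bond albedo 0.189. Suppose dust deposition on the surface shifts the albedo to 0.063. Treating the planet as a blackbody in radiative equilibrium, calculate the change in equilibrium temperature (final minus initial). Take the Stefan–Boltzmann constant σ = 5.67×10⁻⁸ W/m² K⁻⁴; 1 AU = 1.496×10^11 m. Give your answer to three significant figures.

Orbital distance: d = 6.45 AU = 9.649×10^11 m.
Flux at the orbit: S = L/(4πd²) = 2.47×10^26/(4π·(9.65×10^11)²) = 21.11 W/m².
Initial: T₁ = [S(1−0.189)/(4σ)]^(1/4) = 93.21 K.
After:  T₂ = [21.11·0.937/(4σ)]^(1/4) = 96.64 K.
Change: 96.64 − 93.21 = 3.427 K.

3.43 kelvin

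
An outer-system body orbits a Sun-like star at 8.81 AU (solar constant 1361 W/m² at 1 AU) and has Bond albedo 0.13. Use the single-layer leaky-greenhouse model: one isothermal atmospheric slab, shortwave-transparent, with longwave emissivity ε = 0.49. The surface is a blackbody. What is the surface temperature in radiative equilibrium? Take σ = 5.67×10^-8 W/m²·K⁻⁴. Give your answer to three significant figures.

By the inverse-square law, S = 1361/8.81² = 17.54 W/m².
Effective emission temperature (TOA balance): σT_e⁴ = S(1−α)/4 = 3.814 W/m² → T_e = 90.56 K.
For a single slab of emissivity ε, T_s⁴ = 2T_e⁴/(2−ε); thus T_s = 90.56·(1.325)^(1/4) = 97.15 K.

97.2 K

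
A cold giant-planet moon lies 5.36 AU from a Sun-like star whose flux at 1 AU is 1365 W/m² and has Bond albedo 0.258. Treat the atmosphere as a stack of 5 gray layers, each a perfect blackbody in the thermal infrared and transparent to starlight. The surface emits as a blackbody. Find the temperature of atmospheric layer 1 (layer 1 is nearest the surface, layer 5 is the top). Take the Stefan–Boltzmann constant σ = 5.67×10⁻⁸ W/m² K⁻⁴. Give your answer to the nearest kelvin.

By the inverse-square law, S = 1365/5.36² = 47.51 W/m².
OLR = S(1−α)/4 = 8.813 W/m²; the top layer radiates at T_e = 111.7 K.
In the N-layer model, layer k (counted from the surface) has T_k = (N+1−k)^(1/4)·T_e.
With k = 1: T_1 = (5+1−1)^¼·111.7 K = 167.0 K.

167 kelvin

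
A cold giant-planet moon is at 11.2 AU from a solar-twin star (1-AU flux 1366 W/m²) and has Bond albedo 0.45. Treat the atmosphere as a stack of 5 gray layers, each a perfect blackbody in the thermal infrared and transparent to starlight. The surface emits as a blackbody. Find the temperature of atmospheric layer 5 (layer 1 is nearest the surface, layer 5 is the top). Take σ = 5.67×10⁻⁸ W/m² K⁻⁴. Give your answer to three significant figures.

71.7 K

Irradiance scales as 1/d², so S = 1366 W/m² × (1/11.2)² = 10.89 W/m².
OLR = S(1−α)/4 = 1.497 W/m²; the top layer radiates at T_e = 71.69 K.
Each opaque layer satisfies 2T_j⁴ = T_{j−1}⁴ + T_{j+1}⁴, giving T_k⁴ = (N+1−k)T_e⁴.
T_5 = (1)^(1/4)·71.69 = 71.69 K.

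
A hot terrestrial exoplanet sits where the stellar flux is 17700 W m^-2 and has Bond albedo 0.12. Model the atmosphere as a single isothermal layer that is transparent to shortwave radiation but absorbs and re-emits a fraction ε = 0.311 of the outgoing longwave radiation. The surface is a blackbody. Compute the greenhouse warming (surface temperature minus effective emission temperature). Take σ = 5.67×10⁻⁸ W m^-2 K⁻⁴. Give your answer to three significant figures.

22.1 K

The planet radiates to space at T_e = [S(1−α)/(4σ)]^(1/4) = 511.9 K.
Surface balance with a leaky layer gives σT_s⁴ = σT_e⁴·2/(2−ε), so T_s = T_e·[2/(2−0.311)]^(1/4) = 534.0 K.
T_s − T_e = 534.0 − 511.9 = 22.09 K.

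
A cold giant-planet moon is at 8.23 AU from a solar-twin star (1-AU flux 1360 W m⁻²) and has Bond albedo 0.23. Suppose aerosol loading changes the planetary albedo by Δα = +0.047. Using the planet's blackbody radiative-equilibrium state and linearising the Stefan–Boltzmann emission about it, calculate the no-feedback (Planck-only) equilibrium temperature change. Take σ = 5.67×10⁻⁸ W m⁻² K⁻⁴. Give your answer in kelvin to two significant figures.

Irradiance scales as 1/d², so S = 1360 W m⁻² × (1/8.23)² = 20.08 W m⁻².
Unperturbed T_e = [20.08·(1−0.23)/(4σ)]^¼ = 90.87 K.
TOA radiative forcing: ΔF = −S·Δα/4 = −20.08·(+0.047)/4 = -0.2359 W m⁻².
The Planck feedback parameter is 4σT_e³ = 0.1702 W m⁻²/K.
ΔT₀ = ΔF/λ_P = -0.2359/0.1702 = -1.39 K.

-1.4 K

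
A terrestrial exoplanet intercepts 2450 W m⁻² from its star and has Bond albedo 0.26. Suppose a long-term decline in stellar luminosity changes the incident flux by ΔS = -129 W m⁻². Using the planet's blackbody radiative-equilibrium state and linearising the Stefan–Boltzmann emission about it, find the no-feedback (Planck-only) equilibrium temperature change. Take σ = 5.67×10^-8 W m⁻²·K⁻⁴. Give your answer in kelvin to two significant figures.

-3.9 K

Unperturbed T_e = [2450·(1−0.26)/(4σ)]^¼ = 299.0 K.
ΔF = Δ[S(1−α)]/4 = (1−0.26)·-129/4 = -23.86 W m⁻².
The Planck feedback parameter is 4σT_e³ = 6.063 W m⁻²/K.
So ΔT₀ = -23.86/6.063 = -3.94 K.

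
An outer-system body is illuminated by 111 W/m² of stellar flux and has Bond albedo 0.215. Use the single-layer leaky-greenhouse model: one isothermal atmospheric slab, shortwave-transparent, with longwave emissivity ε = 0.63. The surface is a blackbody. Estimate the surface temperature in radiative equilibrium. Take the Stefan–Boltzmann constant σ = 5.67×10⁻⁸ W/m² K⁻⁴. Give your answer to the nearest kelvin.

The planet radiates to space at T_e = [S(1−α)/(4σ)]^(1/4) = 140.0 K.
Surface balance with a leaky layer gives σT_s⁴ = σT_e⁴·2/(2−ε), so T_s = T_e·[2/(2−0.63)]^(1/4) = 153.9 K.

154 kelvin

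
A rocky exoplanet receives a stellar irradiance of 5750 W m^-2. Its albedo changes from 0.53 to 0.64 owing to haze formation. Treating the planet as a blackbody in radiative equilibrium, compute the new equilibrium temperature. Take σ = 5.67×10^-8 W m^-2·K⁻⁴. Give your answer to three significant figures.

With the new albedo, S(1−α₂)/4 = 517.5 W m^-2, so T₂ = 309.1 K.

309 K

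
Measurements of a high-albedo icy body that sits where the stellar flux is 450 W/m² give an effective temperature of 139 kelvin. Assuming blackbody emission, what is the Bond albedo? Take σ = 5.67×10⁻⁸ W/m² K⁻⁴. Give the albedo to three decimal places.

Rearranging the radiative balance, α = 1 − 4σT⁴/S.
4σT⁴ = 4·5.67×10⁻⁸·(139)⁴ = 84.66 W/m².
1−α = 84.66/450.0 = 0.1881, so α = 0.8119.

0.812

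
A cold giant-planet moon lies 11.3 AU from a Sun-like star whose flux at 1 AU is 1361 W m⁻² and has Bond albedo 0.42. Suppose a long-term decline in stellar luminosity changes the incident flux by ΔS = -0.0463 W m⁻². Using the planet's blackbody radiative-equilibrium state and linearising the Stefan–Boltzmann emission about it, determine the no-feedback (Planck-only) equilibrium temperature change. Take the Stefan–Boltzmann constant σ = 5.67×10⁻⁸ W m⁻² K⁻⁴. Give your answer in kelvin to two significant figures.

-0.078 K

Irradiance scales as 1/d², so S = 1361 W m⁻² × (1/11.3)² = 10.66 W m⁻².
Reference equilibrium: T_e = [S(1−α)/(4σ)]^(1/4) = 72.26 K.
TOA radiative forcing: ΔF = (1−α)ΔS/4 = 0.58·(-0.0463)/4 = -0.006714 W m⁻².
Planck response: λ_P = 4σT_e³ = 4·5.67×10⁻⁸·(72.26)³ = 0.08556 W m⁻²/K.
So ΔT₀ = -0.006714/0.08556 = -0.0785 K.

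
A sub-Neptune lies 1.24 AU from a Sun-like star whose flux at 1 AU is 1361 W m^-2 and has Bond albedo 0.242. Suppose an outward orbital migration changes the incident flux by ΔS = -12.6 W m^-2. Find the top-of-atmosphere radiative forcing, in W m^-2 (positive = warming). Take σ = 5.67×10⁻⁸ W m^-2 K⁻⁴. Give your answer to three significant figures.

Irradiance scales as 1/d², so S = 1361 W m^-2 × (1/1.24)² = 885.1 W m^-2.
Only a fraction (1−α) is absorbed and it's spread over 4πR², so ΔF = (1−α)ΔS/4 = -2.388 W m^-2.

-2.39 W m^-2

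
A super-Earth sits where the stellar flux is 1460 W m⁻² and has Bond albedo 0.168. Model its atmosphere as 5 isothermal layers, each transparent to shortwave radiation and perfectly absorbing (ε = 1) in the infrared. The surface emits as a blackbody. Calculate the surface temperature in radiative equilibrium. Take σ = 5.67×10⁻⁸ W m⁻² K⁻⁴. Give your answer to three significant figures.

423 kelvin

The effective emission temperature is T_e = [S(1−α)/(4σ)]^¼ = 270.5 K.
With N = 5 opaque layers, T_s = (N+1)^(1/4)·T_e = 6^(1/4)·270.5 = 423.4 K.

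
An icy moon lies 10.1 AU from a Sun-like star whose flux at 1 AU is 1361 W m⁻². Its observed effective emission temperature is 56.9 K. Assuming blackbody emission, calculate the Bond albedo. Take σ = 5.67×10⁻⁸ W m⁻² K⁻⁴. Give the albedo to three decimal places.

Flux at the orbit: S = 1361/(10.1)² = 13.34 W m⁻².
Rearranging the radiative balance, α = 1 − 4σT⁴/S.
4σT⁴ = 4·5.67×10⁻⁸·(56.9)⁴ = 2.377 W m⁻².
1−α = 2.377/13.34 = 0.1782, so α = 0.8218.

0.822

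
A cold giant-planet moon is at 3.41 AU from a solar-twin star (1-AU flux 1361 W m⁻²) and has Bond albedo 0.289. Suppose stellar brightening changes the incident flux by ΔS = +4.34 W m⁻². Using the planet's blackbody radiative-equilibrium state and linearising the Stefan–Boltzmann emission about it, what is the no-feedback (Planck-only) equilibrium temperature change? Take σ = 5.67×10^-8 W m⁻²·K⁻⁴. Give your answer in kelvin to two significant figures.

1.3 kelvin

Irradiance scales as 1/d², so S = 1361 W m⁻² × (1/3.41)² = 117.0 W m⁻².
Reference equilibrium: T_e = [S(1−α)/(4σ)]^(1/4) = 138.4 K.
ΔF = Δ[S(1−α)]/4 = (1−0.289)·+4.34/4 = 0.7714 W m⁻².
Planck response: λ_P = 4σT_e³ = 4·5.67×10⁻⁸·(138.4)³ = 0.6013 W m⁻²/K.
Hence the no-feedback warming is ΔF/(4σT_e³) = 1.28 K.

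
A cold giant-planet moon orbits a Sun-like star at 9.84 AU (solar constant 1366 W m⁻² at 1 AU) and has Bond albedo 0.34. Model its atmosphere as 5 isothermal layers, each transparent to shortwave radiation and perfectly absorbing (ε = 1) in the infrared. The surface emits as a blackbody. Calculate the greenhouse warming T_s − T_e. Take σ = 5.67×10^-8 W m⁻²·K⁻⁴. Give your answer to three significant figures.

Irradiance scales as 1/d², so S = 1366 W m⁻² × (1/9.84)² = 14.11 W m⁻².
OLR = S(1−α)/4 = 2.328 W m⁻²; the top layer radiates at T_e = 80.05 K.
Surface: T_s = (6)^¼·T_e = 125.3 K.
Warming: T_s − T_e = 45.23 K.

45.2 K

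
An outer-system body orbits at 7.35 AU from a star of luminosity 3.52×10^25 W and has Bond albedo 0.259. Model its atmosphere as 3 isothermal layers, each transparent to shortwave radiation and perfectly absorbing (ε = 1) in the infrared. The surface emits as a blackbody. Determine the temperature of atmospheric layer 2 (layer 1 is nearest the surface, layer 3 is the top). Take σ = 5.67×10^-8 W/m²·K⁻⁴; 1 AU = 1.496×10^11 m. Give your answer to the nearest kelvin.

Orbital distance: d = 7.35 AU = 1.100×10^12 m.
Flux at the orbit: S = L/(4πd²) = 3.52×10^25/(4π·(1.10×10^12)²) = 2.317 W/m².
Top-of-atmosphere balance: σT_e⁴ = S(1−α)/4 = 0.4292 W/m² → T_e = 52.45 K.
In the N-layer model, layer k (counted from the surface) has T_k = (N+1−k)^(1/4)·T_e.
With k = 2: T_2 = (3+1−2)^¼·52.45 K = 62.38 K.

62 K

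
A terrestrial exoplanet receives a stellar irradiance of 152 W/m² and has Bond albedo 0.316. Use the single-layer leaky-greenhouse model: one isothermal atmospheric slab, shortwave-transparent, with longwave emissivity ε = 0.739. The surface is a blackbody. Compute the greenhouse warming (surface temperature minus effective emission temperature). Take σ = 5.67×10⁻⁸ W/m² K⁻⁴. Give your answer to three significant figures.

17.9 kelvin

The planet radiates to space at T_e = [S(1−α)/(4σ)]^(1/4) = 146.3 K.
For a single slab of emissivity ε, T_s⁴ = 2T_e⁴/(2−ε); thus T_s = 146.3·(1.586)^(1/4) = 164.2 K.
The atmosphere warms the surface by 17.88 K.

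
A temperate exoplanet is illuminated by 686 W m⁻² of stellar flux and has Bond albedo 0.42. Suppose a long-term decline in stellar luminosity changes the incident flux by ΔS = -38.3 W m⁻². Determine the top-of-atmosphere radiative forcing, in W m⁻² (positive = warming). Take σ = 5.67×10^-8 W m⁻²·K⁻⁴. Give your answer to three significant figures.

Only a fraction (1−α) is absorbed and it's spread over 4πR², so ΔF = (1−α)ΔS/4 = -5.554 W m⁻².

-5.55 W m⁻²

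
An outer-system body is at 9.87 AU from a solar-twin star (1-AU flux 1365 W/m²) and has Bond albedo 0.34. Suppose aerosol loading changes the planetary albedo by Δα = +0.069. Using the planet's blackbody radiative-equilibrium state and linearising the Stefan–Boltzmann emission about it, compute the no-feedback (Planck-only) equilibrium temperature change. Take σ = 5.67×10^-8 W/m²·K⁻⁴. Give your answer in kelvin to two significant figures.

By the inverse-square law, S = 1365/9.87² = 14.01 W/m².
Unperturbed T_e = [14.01·(1−0.34)/(4σ)]^¼ = 79.91 K.
TOA radiative forcing: ΔF = −S·Δα/4 = −14.01·(+0.069)/4 = -0.2417 W/m².
Linearising σT⁴ gives d(σT⁴)/dT = 4σT_e³ = 0.1157 W/m² per K.
So ΔT₀ = -0.2417/0.1157 = -2.09 K.

-2.1 K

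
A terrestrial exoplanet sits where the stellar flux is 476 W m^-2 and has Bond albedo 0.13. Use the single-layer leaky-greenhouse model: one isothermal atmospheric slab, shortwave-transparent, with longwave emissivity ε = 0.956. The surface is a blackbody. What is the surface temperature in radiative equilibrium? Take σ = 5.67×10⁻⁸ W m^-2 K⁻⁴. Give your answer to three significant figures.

Effective emission temperature (TOA balance): σT_e⁴ = S(1−α)/4 = 103.5 W m^-2 → T_e = 206.7 K.
For a single slab of emissivity ε, T_s⁴ = 2T_e⁴/(2−ε); thus T_s = 206.7·(1.916)^(1/4) = 243.2 K.

243 K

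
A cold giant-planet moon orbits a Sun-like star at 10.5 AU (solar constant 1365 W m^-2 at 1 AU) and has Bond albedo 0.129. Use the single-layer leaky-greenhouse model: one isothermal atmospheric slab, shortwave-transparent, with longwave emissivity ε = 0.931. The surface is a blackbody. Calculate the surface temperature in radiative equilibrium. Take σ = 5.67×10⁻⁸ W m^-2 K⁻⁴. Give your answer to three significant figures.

By the inverse-square law, S = 1365/10.5² = 12.38 W m^-2.
At the top of the atmosphere, σT_e⁴ = S(1−α)/4 = 2.696 W m^-2, giving T_e = 83.04 K.
For a single slab of emissivity ε, T_s⁴ = 2T_e⁴/(2−ε); thus T_s = 83.04·(1.871)^(1/4) = 97.12 K.

97.1 kelvin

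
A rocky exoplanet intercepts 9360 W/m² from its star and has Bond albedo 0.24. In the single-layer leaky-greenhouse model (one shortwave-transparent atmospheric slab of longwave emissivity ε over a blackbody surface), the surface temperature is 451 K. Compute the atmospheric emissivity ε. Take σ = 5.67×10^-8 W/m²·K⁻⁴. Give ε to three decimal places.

0.484

TOA balance gives T_e = 420.8 K.
Since (2−ε)/2 = (T_e/T_s)⁴ = 0.7581, ε = 0.4838.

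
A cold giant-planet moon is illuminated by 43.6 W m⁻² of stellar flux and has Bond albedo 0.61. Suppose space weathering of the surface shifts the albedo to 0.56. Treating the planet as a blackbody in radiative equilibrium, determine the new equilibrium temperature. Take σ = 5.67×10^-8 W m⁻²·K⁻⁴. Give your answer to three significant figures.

T₂ = [S(1−α₂)/(4σ)]^(1/4) = [43.60·0.44/(4σ)]^(1/4) = 95.90 K.

95.9 K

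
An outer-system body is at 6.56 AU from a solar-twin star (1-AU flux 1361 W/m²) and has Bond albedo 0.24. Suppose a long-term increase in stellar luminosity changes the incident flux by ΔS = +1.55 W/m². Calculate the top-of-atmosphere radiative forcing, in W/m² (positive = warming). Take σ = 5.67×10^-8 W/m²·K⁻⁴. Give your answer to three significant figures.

0.295 W/m²

By the inverse-square law, S = 1361/6.56² = 31.63 W/m².
ΔF = Δ[S(1−α)]/4 = (1−0.24)·+1.55/4 = 0.2945 W/m².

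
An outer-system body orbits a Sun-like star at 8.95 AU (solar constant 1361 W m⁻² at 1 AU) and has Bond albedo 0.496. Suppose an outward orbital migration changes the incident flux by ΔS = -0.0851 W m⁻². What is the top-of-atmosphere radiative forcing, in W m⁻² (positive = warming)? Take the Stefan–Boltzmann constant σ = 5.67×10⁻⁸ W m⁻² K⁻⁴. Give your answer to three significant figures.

-0.0107 W m⁻²

By the inverse-square law, S = 1361/8.95² = 16.99 W m⁻².
ΔF = Δ[S(1−α)]/4 = (1−0.496)·-0.0851/4 = -0.01072 W m⁻².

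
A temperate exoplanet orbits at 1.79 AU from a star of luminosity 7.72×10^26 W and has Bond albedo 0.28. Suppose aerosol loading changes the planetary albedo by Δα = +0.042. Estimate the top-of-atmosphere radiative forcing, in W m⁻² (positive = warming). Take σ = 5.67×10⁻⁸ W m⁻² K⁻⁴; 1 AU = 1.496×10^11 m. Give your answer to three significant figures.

d = 1.79 × 1.496×10^11 m = 2.678×10^11 m.
S = L/(4πd²) = 856.7 W m⁻².
ΔF = −(S/4)Δα = −(856.7/4)×(+0.042) = -8.996 W m⁻².

-9.00 W m⁻²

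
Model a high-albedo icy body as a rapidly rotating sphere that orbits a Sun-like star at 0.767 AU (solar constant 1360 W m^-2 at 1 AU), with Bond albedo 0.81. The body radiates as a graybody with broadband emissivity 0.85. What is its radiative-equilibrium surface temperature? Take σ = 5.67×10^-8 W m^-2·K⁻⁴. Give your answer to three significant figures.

218 K

Flux at the orbit: S = 1360/(0.767)² = 2312 W m^-2.
Averaging over the sphere, the absorbed flux is S(1−α)/4 = 109.8 W m^-2.
Equating to εσT⁴ with ε = 0.85: T = (109.8/0.85σ)^(1/4) = 218.5 K.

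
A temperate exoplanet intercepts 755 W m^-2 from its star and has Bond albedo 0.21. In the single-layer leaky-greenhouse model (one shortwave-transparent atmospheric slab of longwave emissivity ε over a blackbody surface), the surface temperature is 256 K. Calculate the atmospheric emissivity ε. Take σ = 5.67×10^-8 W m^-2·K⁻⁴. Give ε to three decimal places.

0.775

First, T_e = [755.0·(1−0.21)/(4σ)]^(1/4) = 226.5 K.
T_s⁴ = T_e⁴·2/(2−ε) → ε = 2 − 2(T_e/T_s)⁴ = 2 − 2·(226.5/256)⁴ = 0.7754.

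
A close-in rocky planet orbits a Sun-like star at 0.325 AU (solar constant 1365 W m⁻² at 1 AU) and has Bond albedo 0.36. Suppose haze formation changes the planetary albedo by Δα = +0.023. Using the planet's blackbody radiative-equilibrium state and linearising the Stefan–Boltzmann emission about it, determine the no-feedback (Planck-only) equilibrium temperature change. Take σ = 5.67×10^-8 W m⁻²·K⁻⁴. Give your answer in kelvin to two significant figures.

By the inverse-square law, S = 1365/0.325² = 12920 W m⁻².
Unperturbed T_e = [12920·(1−0.36)/(4σ)]^¼ = 437.0 K.
TOA radiative forcing: ΔF = −S·Δα/4 = −12920·(+0.023)/4 = -74.31 W m⁻².
Linearising σT⁴ gives d(σT⁴)/dT = 4σT_e³ = 18.93 W m⁻² per K.
ΔT₀ = ΔF/λ_P = -74.31/18.93 = -3.93 K.

-3.9 K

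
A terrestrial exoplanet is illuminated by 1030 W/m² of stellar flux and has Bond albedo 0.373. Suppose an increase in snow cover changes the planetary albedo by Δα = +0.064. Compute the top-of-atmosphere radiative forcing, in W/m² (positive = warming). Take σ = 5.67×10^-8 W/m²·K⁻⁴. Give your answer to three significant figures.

ΔF = −(S/4)Δα = −(1030/4)×(+0.064) = -16.48 W/m².

-16.5 W/m²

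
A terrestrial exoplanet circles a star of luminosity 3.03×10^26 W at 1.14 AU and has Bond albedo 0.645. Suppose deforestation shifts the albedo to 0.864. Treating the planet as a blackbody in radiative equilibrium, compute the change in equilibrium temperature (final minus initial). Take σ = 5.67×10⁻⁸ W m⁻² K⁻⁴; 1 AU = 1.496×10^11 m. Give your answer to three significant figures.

Orbital distance: d = 1.14 AU = 1.705×10^11 m.
Flux at the orbit: S = L/(4πd²) = 3.03×10^26/(4π·(1.71×10^11)²) = 829.0 W m⁻².
Initial: T₁ = [S(1−0.645)/(4σ)]^(1/4) = 189.8 K.
With α = 0.864, T₂ = 149.3 K.
Change: 149.3 − 189.8 = -40.48 K.

-40.5 K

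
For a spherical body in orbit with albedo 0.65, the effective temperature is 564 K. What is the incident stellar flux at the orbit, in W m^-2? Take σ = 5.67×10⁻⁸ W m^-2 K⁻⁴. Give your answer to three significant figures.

From S(1−α)/4 = σT⁴: S = 4σT⁴/(1−α).
The emitted flux is σT⁴ = 5737 W m^-2.
S = 4·5737/0.35 = 65570 W m^-2.

65600 W m^-2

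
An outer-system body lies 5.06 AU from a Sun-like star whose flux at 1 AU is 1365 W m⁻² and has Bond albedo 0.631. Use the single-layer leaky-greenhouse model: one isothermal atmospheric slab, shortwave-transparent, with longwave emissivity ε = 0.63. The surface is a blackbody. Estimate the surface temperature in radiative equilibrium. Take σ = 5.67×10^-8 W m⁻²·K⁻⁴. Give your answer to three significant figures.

Irradiance scales as 1/d², so S = 1365 W m⁻² × (1/5.06)² = 53.31 W m⁻².
Effective emission temperature (TOA balance): σT_e⁴ = S(1−α)/4 = 4.918 W m⁻² → T_e = 96.51 K.
The surface balance (absorbed SW + ε·downward IR = σT_s⁴) with T_a⁴ = T_s⁴/2 reduces to T_s = T_e·[2/(2−ε)]^¼ = 106.1 K.

106 K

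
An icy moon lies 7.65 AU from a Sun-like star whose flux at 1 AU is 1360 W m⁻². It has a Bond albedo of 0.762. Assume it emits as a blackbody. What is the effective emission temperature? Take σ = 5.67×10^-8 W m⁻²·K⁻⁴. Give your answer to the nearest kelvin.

Flux at the orbit: S = 1360/(7.65)² = 23.24 W m⁻².
Averaging over the sphere, the absorbed flux is S(1−α)/4 = 1.383 W m⁻².
Set σT⁴ = 1.383 → T = (1.383/σ)^(1/4) = 70.27 K.

70 K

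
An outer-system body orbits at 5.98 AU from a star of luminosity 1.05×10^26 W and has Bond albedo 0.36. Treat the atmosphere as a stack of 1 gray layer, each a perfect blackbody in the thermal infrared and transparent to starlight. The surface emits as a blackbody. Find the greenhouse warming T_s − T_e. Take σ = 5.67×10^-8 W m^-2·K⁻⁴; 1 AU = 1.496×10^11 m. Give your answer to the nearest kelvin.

14 K

Orbital distance: d = 5.98 AU = 8.946×10^11 m.
Spreading L over a sphere of radius d: S = 1.05×10^26/(4π·8.95×10^11²) = 10.44 W m^-2.
OLR = S(1−α)/4 = 1.670 W m^-2; the top layer radiates at T_e = 73.67 K.
T_s = (N+1)^(1/4)·T_e = 87.61 K.
So the greenhouse effect raises the surface by 87.61 − 73.67 = 13.94 K.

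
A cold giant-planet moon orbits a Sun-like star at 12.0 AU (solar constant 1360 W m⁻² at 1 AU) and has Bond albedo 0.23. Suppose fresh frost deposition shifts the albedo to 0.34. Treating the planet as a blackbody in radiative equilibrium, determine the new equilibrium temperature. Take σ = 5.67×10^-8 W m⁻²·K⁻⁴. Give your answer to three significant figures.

Irradiance scales as 1/d², so S = 1360 W m⁻² × (1/12.0)² = 9.444 W m⁻².
T₂ = [S(1−α₂)/(4σ)]^(1/4) = [9.444·0.66/(4σ)]^(1/4) = 72.41 K.

72.4 kelvin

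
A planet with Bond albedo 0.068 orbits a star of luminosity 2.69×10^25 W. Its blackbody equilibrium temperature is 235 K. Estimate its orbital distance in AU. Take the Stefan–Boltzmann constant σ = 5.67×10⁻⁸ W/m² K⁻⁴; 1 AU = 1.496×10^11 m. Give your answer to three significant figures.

The flux needed for this T is 4σT⁴/(1−0.068) = 742.2 W/m².
S = L/(4πd²) → d = √(L/4πS) = √(2.69×10^25/(4π·742.2)) = 5.371×10^10 m = 0.3590 AU.

0.359 AU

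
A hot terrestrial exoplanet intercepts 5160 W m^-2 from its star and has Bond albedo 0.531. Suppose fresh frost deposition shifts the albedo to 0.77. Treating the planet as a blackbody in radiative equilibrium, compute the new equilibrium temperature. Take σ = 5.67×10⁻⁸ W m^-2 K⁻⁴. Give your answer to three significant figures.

269 K

T₂ = [S(1−α₂)/(4σ)]^(1/4) = [5160·0.23/(4σ)]^(1/4) = 269.0 K.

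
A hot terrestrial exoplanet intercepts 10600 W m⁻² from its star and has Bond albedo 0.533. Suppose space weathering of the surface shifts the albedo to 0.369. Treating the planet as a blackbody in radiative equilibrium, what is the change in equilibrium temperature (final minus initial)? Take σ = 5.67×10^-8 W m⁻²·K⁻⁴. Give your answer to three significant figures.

30.0 K

Initial: T₁ = [S(1−0.533)/(4σ)]^(1/4) = 384.4 K.
With α = 0.369, T₂ = 414.4 K.
ΔT = T₂ − T₁ = 30.04 K.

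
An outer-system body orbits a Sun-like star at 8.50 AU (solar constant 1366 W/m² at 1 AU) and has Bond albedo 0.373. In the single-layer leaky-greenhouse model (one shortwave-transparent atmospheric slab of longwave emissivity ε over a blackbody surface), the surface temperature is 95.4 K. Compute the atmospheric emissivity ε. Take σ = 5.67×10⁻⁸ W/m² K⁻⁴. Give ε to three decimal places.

By the inverse-square law, S = 1366/8.50² = 18.91 W/m².
TOA balance gives T_e = 85.03 K.
Since (2−ε)/2 = (T_e/T_s)⁴ = 0.6310, ε = 0.7380.

0.738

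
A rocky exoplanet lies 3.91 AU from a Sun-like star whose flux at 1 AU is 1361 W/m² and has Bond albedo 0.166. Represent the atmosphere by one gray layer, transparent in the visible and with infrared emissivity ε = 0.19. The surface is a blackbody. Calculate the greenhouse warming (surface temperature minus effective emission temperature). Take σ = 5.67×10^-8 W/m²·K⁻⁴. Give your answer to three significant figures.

3.40 kelvin

By the inverse-square law, S = 1361/3.91² = 89.02 W/m².
Effective emission temperature (TOA balance): σT_e⁴ = S(1−α)/4 = 18.56 W/m² → T_e = 134.5 K.
Surface balance with a leaky layer gives σT_s⁴ = σT_e⁴·2/(2−ε), so T_s = T_e·[2/(2−0.19)]^(1/4) = 137.9 K.
Greenhouse warming: T_s − T_e = 3.399 K.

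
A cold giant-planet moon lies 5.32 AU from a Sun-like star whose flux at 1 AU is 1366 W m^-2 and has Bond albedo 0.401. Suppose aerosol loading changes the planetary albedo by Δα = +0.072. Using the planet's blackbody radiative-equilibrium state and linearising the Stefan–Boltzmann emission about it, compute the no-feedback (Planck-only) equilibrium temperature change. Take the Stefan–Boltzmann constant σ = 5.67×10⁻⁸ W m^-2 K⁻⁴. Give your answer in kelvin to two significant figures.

-3.2 kelvin

By the inverse-square law, S = 1366/5.32² = 48.26 W m^-2.
Reference equilibrium: T_e = [S(1−α)/(4σ)]^(1/4) = 106.3 K.
The change in absorbed flux is Δ[S(1−α)/4] = −SΔα/4 = -0.8688 W m^-2.
Planck response: λ_P = 4σT_e³ = 4·5.67×10⁻⁸·(106.3)³ = 0.2721 W m^-2/K.
So ΔT₀ = -0.8688/0.2721 = -3.19 K.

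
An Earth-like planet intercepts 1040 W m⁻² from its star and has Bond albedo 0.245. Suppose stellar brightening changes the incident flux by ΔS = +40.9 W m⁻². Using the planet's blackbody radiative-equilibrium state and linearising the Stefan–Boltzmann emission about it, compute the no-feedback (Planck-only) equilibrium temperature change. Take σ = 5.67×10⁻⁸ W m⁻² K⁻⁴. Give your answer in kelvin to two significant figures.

Unperturbed T_e = [1040·(1−0.245)/(4σ)]^¼ = 242.6 K.
Only a fraction (1−α) is absorbed and it's spread over 4πR², so ΔF = (1−α)ΔS/4 = 7.720 W m⁻².
Planck response: λ_P = 4σT_e³ = 4·5.67×10⁻⁸·(242.6)³ = 3.237 W m⁻²/K.
ΔT₀ = ΔF/λ_P = 7.720/3.237 = 2.38 K.

2.4 K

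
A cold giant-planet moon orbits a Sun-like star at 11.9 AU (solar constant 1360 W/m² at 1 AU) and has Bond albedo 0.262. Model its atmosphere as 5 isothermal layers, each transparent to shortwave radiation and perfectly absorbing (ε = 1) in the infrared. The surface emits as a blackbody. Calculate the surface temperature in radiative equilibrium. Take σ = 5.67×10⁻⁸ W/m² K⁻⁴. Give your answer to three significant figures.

117 kelvin

By the inverse-square law, S = 1360/11.9² = 9.604 W/m².
The effective emission temperature is T_e = [S(1−α)/(4σ)]^¼ = 74.77 K.
With N = 5 opaque layers, T_s = (N+1)^(1/4)·T_e = 6^(1/4)·74.77 = 117.0 K.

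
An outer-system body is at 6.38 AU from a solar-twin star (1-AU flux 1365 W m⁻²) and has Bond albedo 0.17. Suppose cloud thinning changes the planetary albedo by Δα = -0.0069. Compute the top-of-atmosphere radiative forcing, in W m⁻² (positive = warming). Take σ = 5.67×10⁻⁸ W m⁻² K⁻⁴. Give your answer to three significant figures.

Irradiance scales as 1/d², so S = 1365 W m⁻² × (1/6.38)² = 33.53 W m⁻².
TOA radiative forcing: ΔF = −S·Δα/4 = −33.53·(-0.0069)/4 = 0.05785 W m⁻².

0.0578 W m⁻²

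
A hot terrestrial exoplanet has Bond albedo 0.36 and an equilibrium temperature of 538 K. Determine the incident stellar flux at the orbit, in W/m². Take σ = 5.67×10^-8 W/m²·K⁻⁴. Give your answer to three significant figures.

29700 W/m²

Invert the energy balance for S: S = 4σT⁴/(1−α).
The emitted flux is σT⁴ = 4750 W/m².
So S = 4×4750/(1−0.36) = 29690 W/m².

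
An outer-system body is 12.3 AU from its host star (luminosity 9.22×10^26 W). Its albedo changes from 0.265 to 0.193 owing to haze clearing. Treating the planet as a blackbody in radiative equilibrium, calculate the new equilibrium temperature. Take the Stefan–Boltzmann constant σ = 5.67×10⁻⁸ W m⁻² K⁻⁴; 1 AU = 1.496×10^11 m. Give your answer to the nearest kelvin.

Orbital distance: d = 12.3 AU = 1.840×10^12 m.
S = L/(4πd²) = 21.67 W m⁻².
New equilibrium: T₂ = [(1−0.193)·21.67/(4σ)]^(1/4) = 93.71 K.

94 kelvin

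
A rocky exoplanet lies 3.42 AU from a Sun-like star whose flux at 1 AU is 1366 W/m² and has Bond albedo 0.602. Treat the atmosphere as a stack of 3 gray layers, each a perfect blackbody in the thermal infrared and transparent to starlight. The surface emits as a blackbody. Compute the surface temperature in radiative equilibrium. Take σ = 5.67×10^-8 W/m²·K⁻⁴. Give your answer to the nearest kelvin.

Flux at the orbit: S = 1366/(3.42)² = 116.8 W/m².
The effective emission temperature is T_e = [S(1−α)/(4σ)]^¼ = 119.6 K.
For an N-layer opaque stack, T_s⁴ = (N+1)T_e⁴, hence T_s = (4)^(1/4)×119.6 K = 169.2 K.

169 K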